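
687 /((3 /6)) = 1374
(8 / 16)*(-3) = -1.50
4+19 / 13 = 71 / 13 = 5.46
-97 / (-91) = 97 / 91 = 1.07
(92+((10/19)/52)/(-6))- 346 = -752861/2964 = -254.00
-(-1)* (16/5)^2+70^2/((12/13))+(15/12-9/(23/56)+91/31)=1133850911/213900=5300.85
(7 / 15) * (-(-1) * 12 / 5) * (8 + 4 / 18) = 2072 / 225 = 9.21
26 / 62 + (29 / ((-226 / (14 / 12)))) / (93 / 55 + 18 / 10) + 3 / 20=0.53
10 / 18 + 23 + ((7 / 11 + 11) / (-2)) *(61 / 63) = 1380 / 77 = 17.92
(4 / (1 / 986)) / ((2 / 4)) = 7888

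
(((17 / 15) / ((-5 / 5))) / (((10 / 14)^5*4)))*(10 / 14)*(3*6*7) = -857157 / 6250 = -137.15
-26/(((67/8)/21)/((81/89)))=-353808/5963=-59.33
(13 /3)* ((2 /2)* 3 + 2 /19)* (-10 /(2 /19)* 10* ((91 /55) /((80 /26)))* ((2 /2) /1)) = -907361 /132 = -6873.95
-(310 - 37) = -273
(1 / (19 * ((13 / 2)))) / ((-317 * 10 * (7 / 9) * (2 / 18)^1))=-81 / 2740465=-0.00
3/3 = 1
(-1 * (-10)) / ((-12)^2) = 5 / 72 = 0.07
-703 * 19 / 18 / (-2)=13357 / 36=371.03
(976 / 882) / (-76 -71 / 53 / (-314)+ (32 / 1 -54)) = -8121296 / 719202645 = -0.01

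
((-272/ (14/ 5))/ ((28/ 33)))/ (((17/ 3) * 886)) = -495/ 21707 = -0.02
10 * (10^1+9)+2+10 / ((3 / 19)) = 766 / 3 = 255.33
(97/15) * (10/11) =194/33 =5.88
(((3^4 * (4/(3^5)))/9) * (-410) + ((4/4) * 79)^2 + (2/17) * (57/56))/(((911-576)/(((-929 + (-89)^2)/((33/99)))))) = 138844043788/358785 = 386983.97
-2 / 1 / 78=-1 / 39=-0.03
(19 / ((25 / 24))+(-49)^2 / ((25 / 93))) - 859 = 202274 / 25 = 8090.96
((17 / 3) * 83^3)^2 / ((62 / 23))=2173172661783743 / 558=3894574662694.88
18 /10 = 9 /5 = 1.80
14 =14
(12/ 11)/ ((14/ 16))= 1.25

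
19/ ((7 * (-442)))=-19/ 3094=-0.01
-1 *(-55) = 55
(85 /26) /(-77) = -85 /2002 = -0.04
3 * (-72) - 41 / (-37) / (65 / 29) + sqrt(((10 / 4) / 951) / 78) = -518291 / 2405 + sqrt(20605) / 24726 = -215.50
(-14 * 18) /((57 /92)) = -7728 /19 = -406.74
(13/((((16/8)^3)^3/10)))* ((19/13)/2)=95/512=0.19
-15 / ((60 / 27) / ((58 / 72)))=-87 / 16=-5.44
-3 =-3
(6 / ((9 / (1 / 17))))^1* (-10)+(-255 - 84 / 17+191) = -69.33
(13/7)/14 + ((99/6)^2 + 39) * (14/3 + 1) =345721/196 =1763.88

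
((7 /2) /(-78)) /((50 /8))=-7 /975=-0.01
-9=-9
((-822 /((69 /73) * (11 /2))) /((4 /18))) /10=-90009 /1265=-71.15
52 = 52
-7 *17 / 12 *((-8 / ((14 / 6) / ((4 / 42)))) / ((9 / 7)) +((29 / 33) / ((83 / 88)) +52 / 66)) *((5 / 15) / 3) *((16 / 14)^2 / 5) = -22930144 / 54355455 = -0.42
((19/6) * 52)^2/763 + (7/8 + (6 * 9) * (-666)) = -1973717947/54936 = -35927.59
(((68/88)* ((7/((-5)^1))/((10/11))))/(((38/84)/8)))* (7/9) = -23324/1425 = -16.37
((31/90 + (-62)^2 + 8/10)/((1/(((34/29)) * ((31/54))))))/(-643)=-182375201/45312210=-4.02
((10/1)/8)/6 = 0.21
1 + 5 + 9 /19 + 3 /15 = 634 /95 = 6.67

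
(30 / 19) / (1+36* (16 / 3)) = 30 / 3667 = 0.01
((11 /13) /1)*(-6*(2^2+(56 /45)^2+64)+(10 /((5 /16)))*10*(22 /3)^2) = 124677608 /8775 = 14208.27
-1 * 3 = -3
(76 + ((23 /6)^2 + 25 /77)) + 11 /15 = 1271689 /13860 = 91.75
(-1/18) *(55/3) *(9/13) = -55/78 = -0.71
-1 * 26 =-26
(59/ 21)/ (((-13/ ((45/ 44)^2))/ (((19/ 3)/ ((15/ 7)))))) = -16815/ 25168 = -0.67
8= 8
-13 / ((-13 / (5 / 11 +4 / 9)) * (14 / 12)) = 0.77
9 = 9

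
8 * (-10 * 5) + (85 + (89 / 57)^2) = -1015514 / 3249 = -312.56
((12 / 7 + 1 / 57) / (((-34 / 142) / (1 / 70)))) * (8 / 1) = -196244 / 237405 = -0.83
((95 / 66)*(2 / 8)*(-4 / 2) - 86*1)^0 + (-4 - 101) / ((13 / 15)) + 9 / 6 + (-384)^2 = 3830771 / 26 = 147337.35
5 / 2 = 2.50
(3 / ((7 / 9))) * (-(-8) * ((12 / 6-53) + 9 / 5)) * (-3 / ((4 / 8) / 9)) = 2869344 / 35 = 81981.26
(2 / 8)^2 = 1 / 16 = 0.06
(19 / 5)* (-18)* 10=-684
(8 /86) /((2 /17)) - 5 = -181 /43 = -4.21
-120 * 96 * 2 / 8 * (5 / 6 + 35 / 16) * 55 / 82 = -239250 / 41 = -5835.37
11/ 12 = 0.92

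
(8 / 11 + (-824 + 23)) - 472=-13995 / 11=-1272.27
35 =35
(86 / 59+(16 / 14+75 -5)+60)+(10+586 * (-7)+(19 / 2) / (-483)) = -32237591 / 8142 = -3959.42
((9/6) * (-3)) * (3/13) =-27/26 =-1.04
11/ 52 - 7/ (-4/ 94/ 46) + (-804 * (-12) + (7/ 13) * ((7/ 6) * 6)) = 895387/ 52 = 17218.98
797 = 797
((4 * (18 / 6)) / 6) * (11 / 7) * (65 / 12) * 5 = 85.12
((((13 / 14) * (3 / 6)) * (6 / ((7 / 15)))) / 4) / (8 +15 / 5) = 585 / 4312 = 0.14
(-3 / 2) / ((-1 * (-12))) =-1 / 8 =-0.12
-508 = -508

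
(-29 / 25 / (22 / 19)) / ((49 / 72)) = -19836 / 13475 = -1.47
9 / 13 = 0.69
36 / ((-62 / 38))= -684 / 31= -22.06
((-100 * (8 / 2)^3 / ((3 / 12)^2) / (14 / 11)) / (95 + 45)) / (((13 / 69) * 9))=-647680 / 1911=-338.92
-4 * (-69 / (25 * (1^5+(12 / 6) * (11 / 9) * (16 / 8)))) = 2484 / 1325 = 1.87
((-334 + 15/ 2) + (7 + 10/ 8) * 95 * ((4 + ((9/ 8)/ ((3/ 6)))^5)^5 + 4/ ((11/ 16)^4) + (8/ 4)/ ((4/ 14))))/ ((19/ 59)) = 247151051293993764392634540114359/ 113891530976572473344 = 2170056449103.60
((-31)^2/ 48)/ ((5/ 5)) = 961/ 48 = 20.02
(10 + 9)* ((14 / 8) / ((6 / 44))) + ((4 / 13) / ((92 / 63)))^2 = 130817477 / 536406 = 243.88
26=26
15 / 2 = 7.50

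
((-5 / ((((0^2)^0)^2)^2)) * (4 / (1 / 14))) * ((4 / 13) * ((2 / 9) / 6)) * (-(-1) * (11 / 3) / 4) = -3080 / 1053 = -2.92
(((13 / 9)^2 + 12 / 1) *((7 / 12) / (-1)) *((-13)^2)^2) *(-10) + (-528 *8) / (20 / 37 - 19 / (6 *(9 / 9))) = 60492357883 / 25758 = 2348488.15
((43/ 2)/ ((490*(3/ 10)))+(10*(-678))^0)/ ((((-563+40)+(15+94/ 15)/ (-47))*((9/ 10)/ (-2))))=395975/ 81371997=0.00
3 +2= 5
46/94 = 23/47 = 0.49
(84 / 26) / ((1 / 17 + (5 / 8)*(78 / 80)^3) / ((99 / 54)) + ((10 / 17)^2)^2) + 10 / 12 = 13284122167205 / 1716344775366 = 7.74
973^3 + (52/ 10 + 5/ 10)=921167322.70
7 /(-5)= -1.40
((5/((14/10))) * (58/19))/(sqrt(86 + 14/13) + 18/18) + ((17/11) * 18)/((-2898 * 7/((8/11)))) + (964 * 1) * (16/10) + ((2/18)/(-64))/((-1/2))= 2900 * sqrt(3679)/148827 + 2146328835711589/1391663417760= 1543.46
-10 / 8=-5 / 4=-1.25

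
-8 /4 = -2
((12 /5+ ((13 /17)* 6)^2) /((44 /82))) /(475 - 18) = 0.10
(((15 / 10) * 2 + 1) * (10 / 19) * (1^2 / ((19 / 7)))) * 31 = 8680 / 361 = 24.04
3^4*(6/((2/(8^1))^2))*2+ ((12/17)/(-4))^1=264381/17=15551.82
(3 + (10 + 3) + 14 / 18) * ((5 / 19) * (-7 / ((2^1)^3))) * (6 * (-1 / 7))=755 / 228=3.31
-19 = -19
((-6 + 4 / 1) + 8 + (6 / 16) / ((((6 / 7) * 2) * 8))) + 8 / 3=6677 / 768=8.69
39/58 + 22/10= 833/290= 2.87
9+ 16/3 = 43/3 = 14.33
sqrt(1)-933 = -932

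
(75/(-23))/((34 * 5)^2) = -3/26588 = -0.00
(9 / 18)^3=0.12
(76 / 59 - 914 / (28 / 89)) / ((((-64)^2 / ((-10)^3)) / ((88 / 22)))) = 299830375 / 105728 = 2835.87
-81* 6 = -486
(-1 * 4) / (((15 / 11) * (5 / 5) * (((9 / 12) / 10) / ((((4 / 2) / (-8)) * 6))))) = 176 / 3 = 58.67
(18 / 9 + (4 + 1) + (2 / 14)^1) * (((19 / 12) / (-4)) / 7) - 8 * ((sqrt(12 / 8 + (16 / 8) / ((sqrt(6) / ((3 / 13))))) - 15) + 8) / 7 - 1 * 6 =1877 / 1176 - 4 * sqrt(52 * sqrt(6) + 1014) / 91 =0.11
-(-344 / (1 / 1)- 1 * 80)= 424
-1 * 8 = -8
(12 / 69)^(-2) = 529 / 16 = 33.06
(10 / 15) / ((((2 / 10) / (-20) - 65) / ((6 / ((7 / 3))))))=-400 / 15169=-0.03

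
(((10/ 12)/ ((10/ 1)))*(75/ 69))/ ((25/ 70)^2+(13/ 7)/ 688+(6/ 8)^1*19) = 210700/ 33450303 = 0.01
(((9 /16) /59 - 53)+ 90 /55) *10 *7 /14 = -2666305 /10384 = -256.77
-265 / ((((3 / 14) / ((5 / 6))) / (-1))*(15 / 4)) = 7420 / 27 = 274.81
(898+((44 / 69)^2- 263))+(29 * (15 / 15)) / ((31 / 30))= 97922371 / 147591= 663.47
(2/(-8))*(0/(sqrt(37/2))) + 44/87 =44/87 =0.51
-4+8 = 4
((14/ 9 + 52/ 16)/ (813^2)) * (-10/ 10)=-173/ 23794884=-0.00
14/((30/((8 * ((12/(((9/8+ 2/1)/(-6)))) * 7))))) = -75264/125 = -602.11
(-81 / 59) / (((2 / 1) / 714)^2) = -10323369 / 59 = -174972.36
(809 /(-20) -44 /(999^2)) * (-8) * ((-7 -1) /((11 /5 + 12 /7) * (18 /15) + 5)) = -266.97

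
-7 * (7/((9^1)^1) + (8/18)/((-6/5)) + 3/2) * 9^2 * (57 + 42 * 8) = -850059/2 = -425029.50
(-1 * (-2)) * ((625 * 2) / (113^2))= 2500 / 12769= 0.20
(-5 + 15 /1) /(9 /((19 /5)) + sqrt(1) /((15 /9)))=475 /141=3.37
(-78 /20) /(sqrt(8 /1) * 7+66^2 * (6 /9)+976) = -3783 /3763502+273 * sqrt(2) /75270040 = -0.00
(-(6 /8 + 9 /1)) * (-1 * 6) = 117 /2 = 58.50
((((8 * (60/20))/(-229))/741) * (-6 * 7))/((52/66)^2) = 91476/9559147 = 0.01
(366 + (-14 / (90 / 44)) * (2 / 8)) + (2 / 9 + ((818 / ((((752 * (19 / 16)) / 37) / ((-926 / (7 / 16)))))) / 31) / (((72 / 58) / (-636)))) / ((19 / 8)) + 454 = 9204707936513 / 18409195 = 500006.00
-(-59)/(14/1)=59/14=4.21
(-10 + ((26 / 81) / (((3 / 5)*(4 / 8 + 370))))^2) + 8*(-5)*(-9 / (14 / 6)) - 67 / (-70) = 145.24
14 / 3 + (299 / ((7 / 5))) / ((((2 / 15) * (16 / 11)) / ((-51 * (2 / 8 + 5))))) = -113222033 / 384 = -294849.04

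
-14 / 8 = -7 / 4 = -1.75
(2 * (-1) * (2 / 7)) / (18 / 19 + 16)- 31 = -34975 / 1127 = -31.03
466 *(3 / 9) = 155.33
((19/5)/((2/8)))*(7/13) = 532/65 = 8.18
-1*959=-959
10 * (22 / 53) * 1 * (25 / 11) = 500 / 53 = 9.43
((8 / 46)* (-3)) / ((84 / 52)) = -52 / 161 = -0.32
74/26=37/13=2.85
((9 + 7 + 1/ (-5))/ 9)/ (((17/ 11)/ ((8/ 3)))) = 6952/ 2295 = 3.03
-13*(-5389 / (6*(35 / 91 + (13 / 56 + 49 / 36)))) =76502244 / 12959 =5903.41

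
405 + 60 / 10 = 411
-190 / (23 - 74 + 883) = -95 / 416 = -0.23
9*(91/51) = 273/17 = 16.06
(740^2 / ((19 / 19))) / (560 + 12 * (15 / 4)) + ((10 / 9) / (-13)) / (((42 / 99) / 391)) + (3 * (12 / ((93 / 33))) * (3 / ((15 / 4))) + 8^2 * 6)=6249460957 / 5120115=1220.57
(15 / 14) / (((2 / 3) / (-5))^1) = -225 / 28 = -8.04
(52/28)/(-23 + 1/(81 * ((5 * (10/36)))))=-2925/36211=-0.08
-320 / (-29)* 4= 1280 / 29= 44.14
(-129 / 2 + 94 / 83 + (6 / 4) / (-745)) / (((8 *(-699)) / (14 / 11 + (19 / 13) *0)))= 6857291 / 475449315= 0.01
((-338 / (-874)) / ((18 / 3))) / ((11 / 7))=1183 / 28842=0.04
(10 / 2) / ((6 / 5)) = 25 / 6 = 4.17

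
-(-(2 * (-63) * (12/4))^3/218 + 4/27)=-729137488/2943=-247753.14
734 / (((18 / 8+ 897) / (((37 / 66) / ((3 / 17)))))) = 923372 / 356103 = 2.59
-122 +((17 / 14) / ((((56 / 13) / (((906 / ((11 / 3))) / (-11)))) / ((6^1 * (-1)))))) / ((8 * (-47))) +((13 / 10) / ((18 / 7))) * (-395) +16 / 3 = -25397652409 / 80254944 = -316.46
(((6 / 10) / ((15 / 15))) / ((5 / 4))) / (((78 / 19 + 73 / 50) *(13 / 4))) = 1824 / 68731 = 0.03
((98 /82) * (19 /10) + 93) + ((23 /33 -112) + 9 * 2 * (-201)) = -49168457 /13530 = -3634.03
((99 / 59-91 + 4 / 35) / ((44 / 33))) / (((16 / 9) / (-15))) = 7460667 / 13216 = 564.52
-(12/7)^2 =-144/49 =-2.94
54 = 54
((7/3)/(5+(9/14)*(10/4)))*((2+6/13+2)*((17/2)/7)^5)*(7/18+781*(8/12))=386188325287/178181640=2167.39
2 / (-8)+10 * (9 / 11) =349 / 44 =7.93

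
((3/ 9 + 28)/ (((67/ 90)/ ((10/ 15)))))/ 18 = 850/ 603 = 1.41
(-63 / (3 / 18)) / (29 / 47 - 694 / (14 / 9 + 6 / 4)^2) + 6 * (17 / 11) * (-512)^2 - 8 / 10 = 1401177528450022 / 576427885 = 2430794.15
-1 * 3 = -3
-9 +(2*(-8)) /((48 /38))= -65 /3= -21.67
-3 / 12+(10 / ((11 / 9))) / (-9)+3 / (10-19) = -197 / 132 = -1.49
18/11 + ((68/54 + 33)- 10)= 7691/297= 25.90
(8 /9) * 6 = 16 /3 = 5.33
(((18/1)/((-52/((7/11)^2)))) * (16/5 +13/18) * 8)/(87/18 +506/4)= -51891/1549405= -0.03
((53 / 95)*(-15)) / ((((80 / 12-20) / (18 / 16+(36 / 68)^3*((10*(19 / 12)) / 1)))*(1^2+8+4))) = 0.17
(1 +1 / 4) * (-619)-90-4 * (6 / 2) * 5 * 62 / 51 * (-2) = -48815 / 68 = -717.87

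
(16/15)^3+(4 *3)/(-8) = -1933/6750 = -0.29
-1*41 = -41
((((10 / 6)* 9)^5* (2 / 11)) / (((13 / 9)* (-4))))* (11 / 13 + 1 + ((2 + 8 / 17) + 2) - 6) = -239203125 / 31603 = -7569.00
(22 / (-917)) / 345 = -0.00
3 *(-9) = -27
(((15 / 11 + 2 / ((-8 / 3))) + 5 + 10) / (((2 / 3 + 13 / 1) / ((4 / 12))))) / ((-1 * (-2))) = 687 / 3608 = 0.19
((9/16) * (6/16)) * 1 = 27/128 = 0.21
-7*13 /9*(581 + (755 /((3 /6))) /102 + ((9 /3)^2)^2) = -3141047 /459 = -6843.24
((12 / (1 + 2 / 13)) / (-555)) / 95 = -0.00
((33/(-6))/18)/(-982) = 11/35352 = 0.00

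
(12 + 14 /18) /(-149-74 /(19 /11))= -437 /6561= -0.07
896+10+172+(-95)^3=-856297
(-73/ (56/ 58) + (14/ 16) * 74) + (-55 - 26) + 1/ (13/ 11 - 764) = -91.86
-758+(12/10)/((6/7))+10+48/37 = -137881/185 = -745.30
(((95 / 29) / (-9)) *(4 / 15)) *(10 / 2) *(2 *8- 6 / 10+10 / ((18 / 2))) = -56468 / 7047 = -8.01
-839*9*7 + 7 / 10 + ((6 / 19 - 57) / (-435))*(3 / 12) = -582476067 / 11020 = -52856.27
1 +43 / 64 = 107 / 64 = 1.67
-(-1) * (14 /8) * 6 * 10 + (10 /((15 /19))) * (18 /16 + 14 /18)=13943 /108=129.10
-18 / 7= -2.57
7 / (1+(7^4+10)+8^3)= 7 / 2924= 0.00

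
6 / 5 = 1.20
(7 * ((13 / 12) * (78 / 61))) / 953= 0.01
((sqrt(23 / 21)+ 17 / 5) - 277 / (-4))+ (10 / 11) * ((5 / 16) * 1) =sqrt(483) / 21+ 32091 / 440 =73.98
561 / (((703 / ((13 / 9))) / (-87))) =-70499 / 703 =-100.28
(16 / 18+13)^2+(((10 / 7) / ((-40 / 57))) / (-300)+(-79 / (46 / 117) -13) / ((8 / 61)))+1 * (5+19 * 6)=-3441114839 / 2608200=-1319.34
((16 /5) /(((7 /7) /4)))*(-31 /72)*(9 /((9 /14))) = -3472 /45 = -77.16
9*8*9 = 648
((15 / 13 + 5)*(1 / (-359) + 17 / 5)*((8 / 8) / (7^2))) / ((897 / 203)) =2829472 / 29304093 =0.10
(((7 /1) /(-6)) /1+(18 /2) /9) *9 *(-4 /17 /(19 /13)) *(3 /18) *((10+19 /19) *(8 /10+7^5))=12017577 /1615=7441.22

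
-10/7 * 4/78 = -20/273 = -0.07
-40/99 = -0.40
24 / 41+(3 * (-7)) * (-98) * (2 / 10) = 84498 / 205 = 412.19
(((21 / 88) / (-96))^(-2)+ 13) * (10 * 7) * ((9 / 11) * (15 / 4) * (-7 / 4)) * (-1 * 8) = 5353082775 / 11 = 486643888.64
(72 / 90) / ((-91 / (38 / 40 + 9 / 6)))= -7 / 325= -0.02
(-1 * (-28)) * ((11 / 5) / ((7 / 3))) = 132 / 5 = 26.40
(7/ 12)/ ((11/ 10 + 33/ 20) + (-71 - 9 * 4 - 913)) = -7/ 12207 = -0.00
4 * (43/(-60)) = -43/15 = -2.87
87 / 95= 0.92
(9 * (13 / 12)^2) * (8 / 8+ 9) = 845 / 8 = 105.62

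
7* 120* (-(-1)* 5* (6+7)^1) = 54600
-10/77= -0.13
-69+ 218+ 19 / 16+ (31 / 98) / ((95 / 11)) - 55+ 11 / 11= 7166773 / 74480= 96.22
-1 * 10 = -10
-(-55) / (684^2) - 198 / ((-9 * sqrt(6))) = 55 / 467856 + 11 * sqrt(6) / 3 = 8.98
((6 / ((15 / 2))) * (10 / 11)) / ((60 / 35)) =14 / 33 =0.42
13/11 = 1.18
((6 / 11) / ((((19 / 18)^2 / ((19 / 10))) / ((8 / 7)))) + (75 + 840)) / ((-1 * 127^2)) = -6701001 / 117983635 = -0.06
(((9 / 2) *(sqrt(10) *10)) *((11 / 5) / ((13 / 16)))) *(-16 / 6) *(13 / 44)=-96 *sqrt(10)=-303.58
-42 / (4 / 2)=-21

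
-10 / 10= -1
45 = 45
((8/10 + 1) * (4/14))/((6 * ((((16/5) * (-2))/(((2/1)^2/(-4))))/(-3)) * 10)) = -9/2240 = -0.00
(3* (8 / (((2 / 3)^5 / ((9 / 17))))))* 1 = 6561 / 68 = 96.49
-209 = -209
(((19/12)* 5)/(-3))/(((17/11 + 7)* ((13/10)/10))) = -26125/10998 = -2.38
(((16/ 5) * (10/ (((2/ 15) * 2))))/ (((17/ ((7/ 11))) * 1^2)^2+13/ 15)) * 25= 551250/ 131293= 4.20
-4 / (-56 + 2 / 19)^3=6859 / 299442582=0.00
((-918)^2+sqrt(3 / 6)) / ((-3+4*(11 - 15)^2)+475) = sqrt(2) / 1072+210681 / 134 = 1572.25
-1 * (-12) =12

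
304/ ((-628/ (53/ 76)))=-53/ 157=-0.34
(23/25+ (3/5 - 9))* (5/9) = -187/45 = -4.16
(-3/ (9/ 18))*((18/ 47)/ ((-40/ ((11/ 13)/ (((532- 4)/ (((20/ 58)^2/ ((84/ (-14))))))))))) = -15/ 8221616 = -0.00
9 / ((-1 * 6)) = -3 / 2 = -1.50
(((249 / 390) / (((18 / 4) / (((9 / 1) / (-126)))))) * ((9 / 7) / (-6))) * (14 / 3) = 83 / 8190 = 0.01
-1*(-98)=98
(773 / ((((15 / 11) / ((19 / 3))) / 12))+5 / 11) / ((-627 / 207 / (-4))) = 653989636 / 11495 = 56893.40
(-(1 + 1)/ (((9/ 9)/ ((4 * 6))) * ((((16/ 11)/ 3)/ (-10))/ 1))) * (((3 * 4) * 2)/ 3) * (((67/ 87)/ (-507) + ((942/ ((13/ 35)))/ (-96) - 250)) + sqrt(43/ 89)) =-10729488385/ 4901 + 7920 * sqrt(3827)/ 89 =-2183739.63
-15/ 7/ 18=-5/ 42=-0.12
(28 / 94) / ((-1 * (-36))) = 7 / 846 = 0.01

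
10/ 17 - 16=-262/ 17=-15.41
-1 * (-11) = 11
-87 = -87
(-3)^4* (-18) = -1458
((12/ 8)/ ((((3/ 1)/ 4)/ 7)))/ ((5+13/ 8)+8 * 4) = 112/ 309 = 0.36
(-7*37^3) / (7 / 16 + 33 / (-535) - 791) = 3035127760 / 6767743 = 448.47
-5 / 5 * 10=-10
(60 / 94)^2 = 900 / 2209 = 0.41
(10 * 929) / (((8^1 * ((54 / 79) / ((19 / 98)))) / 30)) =34860725 / 3528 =9881.16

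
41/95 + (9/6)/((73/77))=27931/13870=2.01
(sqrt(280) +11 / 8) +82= 2 * sqrt(70) +667 / 8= 100.11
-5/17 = -0.29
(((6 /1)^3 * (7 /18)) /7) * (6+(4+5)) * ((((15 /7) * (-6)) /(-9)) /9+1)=1460 /7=208.57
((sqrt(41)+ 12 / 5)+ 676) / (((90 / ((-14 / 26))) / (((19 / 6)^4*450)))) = -193396364 / 1053 - 4561235*sqrt(41) / 16848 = -185395.77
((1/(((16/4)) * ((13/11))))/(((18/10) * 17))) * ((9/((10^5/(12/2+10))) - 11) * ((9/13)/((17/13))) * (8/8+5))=-0.24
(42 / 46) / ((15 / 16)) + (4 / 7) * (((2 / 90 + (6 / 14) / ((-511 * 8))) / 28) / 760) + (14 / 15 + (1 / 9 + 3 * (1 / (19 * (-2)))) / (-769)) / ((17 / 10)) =7319590871982253 / 4806323025470400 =1.52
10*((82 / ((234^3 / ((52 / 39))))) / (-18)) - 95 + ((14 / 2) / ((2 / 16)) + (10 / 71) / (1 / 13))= -114119745644 / 3070292121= -37.17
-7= -7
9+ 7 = 16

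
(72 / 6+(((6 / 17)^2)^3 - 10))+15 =410385329 / 24137569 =17.00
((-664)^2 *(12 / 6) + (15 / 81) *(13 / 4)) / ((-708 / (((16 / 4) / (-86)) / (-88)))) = -95233601 / 144669888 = -0.66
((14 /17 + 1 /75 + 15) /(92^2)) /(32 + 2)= 631 /11466075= 0.00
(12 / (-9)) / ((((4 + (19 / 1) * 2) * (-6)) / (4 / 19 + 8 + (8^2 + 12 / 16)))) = 5545 / 14364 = 0.39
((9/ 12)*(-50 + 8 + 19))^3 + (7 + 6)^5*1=23434243/ 64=366160.05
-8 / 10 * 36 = -144 / 5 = -28.80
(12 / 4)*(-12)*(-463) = 16668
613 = 613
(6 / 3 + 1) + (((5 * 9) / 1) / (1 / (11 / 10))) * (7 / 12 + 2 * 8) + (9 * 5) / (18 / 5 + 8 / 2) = 126129 / 152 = 829.80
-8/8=-1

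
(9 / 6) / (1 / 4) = 6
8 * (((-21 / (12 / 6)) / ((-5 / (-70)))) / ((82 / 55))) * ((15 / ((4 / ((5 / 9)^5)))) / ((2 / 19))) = -800078125 / 538002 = -1487.13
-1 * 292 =-292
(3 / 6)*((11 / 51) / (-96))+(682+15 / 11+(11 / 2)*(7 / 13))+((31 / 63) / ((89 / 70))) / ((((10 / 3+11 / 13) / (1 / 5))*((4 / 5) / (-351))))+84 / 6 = 14060983601545 / 20313513792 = 692.20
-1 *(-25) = 25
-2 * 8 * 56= -896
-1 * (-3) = 3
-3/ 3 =-1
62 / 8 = 31 / 4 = 7.75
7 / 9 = 0.78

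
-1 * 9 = -9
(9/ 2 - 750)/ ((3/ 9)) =-4473/ 2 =-2236.50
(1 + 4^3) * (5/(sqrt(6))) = 325 * sqrt(6)/6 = 132.68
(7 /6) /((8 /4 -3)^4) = 7 /6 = 1.17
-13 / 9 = -1.44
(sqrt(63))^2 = 63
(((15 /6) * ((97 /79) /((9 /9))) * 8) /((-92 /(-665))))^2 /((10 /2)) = 20804475125 /3301489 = 6301.54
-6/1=-6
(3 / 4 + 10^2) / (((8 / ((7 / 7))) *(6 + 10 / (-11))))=4433 / 1792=2.47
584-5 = 579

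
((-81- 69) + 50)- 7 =-107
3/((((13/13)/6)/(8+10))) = 324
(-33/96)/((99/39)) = -13/96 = -0.14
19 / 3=6.33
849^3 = 611960049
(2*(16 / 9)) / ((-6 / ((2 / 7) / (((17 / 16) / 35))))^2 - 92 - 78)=-204800 / 9768591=-0.02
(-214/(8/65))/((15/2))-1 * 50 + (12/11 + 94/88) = -279.67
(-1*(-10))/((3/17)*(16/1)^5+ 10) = 85/1572949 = 0.00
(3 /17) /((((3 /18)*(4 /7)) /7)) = 12.97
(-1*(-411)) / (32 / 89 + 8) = 12193 / 248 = 49.17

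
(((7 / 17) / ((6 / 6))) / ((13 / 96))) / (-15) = -0.20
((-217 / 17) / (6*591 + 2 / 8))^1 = -868 / 241145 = -0.00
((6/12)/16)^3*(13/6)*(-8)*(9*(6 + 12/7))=-0.04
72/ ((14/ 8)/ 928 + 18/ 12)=267264/ 5575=47.94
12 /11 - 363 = -3981 /11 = -361.91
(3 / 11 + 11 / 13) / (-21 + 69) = 10 / 429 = 0.02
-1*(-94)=94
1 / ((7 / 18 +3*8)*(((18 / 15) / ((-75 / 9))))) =-125 / 439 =-0.28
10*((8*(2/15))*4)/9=128/27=4.74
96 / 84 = 8 / 7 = 1.14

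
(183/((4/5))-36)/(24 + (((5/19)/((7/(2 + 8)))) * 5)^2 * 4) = 13638219/2698144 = 5.05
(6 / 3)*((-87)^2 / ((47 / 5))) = 75690 / 47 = 1610.43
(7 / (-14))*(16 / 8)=-1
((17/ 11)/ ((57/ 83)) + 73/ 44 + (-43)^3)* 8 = -398787502/ 627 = -636024.72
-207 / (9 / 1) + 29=6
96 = 96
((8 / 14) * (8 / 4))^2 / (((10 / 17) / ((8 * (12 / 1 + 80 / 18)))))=644096 / 2205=292.11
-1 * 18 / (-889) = 18 / 889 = 0.02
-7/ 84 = -1/ 12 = -0.08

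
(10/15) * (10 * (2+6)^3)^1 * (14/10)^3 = 702464/75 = 9366.19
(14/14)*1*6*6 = 36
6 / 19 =0.32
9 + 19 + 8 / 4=30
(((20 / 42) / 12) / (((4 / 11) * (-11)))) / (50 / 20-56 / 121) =-605 / 124236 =-0.00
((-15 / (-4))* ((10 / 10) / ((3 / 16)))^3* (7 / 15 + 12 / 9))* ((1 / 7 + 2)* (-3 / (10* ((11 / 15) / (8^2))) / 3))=-1474560 / 77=-19150.13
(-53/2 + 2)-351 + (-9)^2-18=-312.50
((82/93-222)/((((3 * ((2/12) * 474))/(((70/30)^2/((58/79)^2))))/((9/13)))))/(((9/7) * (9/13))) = -139305677/19005759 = -7.33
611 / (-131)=-611 / 131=-4.66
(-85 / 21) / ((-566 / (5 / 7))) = 425 / 83202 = 0.01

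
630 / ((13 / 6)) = 3780 / 13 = 290.77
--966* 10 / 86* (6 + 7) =62790 / 43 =1460.23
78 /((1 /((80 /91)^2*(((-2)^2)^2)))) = 614400 /637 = 964.52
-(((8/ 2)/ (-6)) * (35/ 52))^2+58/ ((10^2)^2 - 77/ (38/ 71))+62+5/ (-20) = 70130892691/ 1139329386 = 61.55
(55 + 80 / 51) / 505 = 577 / 5151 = 0.11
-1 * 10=-10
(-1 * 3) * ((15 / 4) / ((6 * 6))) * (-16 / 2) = 5 / 2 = 2.50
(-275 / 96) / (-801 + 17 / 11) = 3025 / 844224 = 0.00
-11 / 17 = -0.65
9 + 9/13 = 126/13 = 9.69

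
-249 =-249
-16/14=-8/7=-1.14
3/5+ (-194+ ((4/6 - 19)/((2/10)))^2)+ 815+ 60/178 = 36143983/4005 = 9024.71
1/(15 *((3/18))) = 0.40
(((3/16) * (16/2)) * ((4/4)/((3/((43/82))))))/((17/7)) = 301/2788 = 0.11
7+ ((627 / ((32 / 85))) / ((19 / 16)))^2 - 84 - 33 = 7867585 / 4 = 1966896.25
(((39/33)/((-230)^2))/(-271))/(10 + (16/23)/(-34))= -221/26753282600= -0.00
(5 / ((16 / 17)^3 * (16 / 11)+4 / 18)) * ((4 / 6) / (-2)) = -162129 / 139582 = -1.16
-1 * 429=-429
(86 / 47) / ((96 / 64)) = 172 / 141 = 1.22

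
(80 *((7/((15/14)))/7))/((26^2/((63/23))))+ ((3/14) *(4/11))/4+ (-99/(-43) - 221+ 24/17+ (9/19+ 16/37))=-66462679138333/307615322014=-216.06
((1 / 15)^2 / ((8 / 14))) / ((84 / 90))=1 / 120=0.01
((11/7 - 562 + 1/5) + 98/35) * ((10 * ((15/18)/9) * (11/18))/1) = -536525/1701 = -315.42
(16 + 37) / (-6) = -53 / 6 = -8.83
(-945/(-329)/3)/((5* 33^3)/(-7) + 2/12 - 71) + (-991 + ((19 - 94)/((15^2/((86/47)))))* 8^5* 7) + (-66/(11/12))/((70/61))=-150405297905567/1067030895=-140956.84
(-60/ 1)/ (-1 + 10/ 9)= -540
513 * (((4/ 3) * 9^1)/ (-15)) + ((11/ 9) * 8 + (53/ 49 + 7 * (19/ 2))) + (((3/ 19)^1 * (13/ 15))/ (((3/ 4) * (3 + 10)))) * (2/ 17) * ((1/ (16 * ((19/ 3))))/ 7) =-901346707/ 2706417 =-333.04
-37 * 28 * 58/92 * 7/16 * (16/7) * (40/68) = -150220/391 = -384.19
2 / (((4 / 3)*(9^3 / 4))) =2 / 243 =0.01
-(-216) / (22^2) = 54 / 121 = 0.45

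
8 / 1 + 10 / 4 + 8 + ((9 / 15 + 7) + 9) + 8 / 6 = 1093 / 30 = 36.43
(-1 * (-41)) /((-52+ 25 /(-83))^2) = 282449 /18844281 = 0.01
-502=-502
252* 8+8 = 2024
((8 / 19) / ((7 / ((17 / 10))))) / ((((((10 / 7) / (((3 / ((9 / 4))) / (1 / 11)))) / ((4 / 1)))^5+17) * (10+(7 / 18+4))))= 2215587460939776 / 5300023701765902005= 0.00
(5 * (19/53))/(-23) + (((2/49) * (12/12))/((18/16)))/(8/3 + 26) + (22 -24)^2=30230453/7705299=3.92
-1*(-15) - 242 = -227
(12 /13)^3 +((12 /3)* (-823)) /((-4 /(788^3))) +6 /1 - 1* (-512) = 884725500523006 /2197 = 402697087174.79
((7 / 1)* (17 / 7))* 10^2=1700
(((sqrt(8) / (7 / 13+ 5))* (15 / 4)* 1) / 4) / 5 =0.10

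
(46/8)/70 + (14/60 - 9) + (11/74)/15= -89869/10360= -8.67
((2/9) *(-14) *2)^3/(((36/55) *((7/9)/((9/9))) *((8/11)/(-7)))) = 3320240/729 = 4554.51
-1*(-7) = 7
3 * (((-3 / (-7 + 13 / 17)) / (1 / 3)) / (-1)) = -459 / 106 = -4.33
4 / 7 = 0.57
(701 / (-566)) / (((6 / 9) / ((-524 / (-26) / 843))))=-91831 / 2067598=-0.04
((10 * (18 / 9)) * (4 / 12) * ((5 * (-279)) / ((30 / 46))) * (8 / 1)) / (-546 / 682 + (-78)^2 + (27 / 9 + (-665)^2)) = -38901280 / 152874119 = -0.25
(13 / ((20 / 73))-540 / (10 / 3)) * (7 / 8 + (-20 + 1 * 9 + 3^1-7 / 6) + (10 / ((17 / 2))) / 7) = 53153491 / 57120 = 930.56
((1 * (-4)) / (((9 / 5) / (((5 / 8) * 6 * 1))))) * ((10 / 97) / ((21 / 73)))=-18250 / 6111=-2.99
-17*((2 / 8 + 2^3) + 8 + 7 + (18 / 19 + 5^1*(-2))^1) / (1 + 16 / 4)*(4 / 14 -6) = 36686 / 133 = 275.83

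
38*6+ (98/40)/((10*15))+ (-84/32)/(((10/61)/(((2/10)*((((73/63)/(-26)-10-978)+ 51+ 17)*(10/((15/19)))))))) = 8786612057/234000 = 37549.62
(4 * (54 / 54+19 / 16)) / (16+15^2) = 0.04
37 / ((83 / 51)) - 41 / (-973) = 1839454 / 80759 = 22.78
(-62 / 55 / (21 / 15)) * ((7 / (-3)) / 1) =62 / 33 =1.88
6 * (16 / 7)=96 / 7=13.71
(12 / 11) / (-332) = -3 / 913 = -0.00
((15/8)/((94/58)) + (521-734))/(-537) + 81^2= 441608095/67304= 6561.39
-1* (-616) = 616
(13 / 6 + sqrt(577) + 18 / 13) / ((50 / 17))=4709 / 3900 + 17 * sqrt(577) / 50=9.37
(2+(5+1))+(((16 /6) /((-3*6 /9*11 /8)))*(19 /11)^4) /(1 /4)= -12815864 /483153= -26.53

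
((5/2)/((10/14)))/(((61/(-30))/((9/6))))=-315/122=-2.58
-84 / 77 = -12 / 11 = -1.09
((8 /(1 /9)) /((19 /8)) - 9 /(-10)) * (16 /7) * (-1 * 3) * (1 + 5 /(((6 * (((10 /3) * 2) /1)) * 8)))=-231309 /1064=-217.40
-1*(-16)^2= -256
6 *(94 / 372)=47 / 31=1.52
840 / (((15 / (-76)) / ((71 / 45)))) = -6715.02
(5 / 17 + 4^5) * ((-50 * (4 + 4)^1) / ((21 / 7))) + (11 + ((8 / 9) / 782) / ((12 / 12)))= -480560087 / 3519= -136561.55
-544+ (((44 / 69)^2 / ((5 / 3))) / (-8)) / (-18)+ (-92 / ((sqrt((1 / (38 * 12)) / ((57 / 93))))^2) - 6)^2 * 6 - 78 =272367839470126591 / 68629815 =3968651809.28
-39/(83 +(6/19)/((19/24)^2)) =-267501/572753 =-0.47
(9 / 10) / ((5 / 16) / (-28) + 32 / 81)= 2.34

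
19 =19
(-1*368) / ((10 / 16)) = -2944 / 5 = -588.80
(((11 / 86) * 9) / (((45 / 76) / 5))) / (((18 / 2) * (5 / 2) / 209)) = 174724 / 1935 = 90.30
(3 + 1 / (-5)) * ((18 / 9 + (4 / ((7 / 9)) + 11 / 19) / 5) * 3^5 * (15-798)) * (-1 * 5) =795704958 / 95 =8375841.66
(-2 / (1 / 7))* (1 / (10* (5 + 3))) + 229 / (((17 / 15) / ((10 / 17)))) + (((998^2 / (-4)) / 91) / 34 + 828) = 911212447 / 1051960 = 866.20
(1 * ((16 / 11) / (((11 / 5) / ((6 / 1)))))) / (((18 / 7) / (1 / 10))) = 56 / 363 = 0.15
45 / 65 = 0.69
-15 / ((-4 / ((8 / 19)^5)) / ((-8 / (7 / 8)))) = -7864320 / 17332693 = -0.45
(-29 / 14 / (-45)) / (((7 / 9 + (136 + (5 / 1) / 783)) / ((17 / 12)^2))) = 243049 / 359862720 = 0.00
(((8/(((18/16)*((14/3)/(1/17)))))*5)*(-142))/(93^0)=-22720/357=-63.64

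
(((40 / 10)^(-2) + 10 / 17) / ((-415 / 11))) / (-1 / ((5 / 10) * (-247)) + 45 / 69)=-1005537 / 38492080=-0.03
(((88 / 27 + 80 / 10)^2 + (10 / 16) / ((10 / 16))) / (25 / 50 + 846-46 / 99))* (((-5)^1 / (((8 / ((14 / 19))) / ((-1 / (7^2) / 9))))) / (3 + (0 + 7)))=0.00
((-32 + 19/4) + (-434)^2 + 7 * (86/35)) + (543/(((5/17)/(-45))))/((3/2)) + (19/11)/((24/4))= 87753757/660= 132960.24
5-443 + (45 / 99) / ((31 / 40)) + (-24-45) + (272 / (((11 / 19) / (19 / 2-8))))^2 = 1860999067 / 3751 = 496134.12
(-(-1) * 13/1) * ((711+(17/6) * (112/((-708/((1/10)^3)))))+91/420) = 1227381389/132750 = 9245.81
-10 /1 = -10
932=932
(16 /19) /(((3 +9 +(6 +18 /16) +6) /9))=384 /1273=0.30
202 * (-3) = -606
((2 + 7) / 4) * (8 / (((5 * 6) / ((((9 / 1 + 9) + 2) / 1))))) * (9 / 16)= 27 / 4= 6.75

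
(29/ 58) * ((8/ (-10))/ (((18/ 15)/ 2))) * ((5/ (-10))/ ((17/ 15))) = 0.29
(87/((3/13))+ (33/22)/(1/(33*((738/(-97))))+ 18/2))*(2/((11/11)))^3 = 661064672/219089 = 3017.33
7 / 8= 0.88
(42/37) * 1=42/37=1.14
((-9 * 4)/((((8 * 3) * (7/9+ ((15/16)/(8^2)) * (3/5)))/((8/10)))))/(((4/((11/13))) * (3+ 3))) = -2304/42835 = -0.05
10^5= 100000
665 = 665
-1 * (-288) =288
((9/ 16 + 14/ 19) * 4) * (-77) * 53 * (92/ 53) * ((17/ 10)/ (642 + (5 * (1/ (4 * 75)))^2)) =-10949400/ 112309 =-97.49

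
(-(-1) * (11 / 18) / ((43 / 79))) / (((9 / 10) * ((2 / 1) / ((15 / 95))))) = 4345 / 44118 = 0.10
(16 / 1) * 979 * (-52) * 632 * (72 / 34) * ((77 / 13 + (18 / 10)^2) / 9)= -471698427904 / 425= -1109878653.89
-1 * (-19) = 19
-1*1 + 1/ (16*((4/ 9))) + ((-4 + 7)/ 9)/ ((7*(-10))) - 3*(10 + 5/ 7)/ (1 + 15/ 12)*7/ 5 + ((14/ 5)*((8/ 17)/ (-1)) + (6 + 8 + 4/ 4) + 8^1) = 93473/ 114240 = 0.82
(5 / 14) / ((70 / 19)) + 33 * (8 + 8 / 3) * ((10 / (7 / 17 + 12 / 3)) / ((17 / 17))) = 2346013 / 2940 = 797.96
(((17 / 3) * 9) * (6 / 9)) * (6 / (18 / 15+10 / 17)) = 4335 / 38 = 114.08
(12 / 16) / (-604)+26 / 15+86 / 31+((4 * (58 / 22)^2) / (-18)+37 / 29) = 50115906307 / 11826452880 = 4.24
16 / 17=0.94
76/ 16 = 19/ 4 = 4.75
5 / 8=0.62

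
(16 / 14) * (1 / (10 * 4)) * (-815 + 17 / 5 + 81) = -3653 / 175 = -20.87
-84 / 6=-14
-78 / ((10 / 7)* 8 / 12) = -819 / 10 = -81.90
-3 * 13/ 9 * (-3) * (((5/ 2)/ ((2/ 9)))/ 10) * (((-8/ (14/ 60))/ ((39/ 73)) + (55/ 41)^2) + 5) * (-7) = 39496095/ 6724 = 5873.90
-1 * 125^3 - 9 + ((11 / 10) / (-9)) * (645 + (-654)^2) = -60164677 / 30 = -2005489.23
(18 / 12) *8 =12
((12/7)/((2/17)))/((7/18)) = 1836/49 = 37.47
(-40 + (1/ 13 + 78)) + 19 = 742/ 13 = 57.08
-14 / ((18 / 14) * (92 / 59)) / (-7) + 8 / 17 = 10333 / 7038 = 1.47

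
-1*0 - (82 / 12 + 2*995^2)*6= -11880341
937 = 937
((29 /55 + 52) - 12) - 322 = -15481 /55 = -281.47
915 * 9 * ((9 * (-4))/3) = -98820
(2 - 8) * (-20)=120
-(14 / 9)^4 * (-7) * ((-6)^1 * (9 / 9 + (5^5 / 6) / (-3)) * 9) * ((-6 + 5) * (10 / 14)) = -596792560 / 2187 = -272881.83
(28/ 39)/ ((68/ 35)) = 245/ 663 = 0.37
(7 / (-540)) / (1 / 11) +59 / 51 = 9311 / 9180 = 1.01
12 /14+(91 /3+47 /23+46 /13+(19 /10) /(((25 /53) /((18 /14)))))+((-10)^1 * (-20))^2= 8979407573 /224250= 40041.95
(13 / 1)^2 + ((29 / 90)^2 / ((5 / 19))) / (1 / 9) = 776479 / 4500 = 172.55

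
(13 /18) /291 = 0.00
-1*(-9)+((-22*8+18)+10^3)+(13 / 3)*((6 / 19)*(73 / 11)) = 179757 / 209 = 860.08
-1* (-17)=17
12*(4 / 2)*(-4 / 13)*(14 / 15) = -448 / 65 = -6.89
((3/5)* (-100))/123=-20/41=-0.49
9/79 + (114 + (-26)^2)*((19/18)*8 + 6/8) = 10329017/1422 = 7263.73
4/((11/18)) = 72/11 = 6.55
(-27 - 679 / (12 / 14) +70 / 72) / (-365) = 5891 / 2628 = 2.24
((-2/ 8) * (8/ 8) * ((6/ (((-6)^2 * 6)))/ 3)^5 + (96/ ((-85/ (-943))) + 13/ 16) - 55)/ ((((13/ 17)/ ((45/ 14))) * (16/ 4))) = 5049907953912491/ 4754092621824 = 1062.22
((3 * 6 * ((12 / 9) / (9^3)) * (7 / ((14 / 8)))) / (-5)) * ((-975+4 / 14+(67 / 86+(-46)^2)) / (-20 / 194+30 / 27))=-66689731 / 2234925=-29.84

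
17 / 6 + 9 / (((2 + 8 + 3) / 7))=599 / 78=7.68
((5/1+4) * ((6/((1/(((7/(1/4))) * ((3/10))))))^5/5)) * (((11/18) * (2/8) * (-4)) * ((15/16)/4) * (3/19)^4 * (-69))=1464336149450328/407253125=3595641.28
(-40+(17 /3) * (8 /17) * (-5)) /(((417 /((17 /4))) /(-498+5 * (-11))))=376040 /1251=300.59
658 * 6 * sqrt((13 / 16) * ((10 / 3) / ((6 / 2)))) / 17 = 329 * sqrt(130) / 17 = 220.66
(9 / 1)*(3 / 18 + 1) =21 / 2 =10.50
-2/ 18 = -1/ 9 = -0.11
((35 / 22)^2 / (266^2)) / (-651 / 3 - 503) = -5 / 100641024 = -0.00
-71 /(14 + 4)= -71 /18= -3.94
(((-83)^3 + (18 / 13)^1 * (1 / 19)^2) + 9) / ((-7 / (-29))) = -77817269944 / 32851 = -2368794.56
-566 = -566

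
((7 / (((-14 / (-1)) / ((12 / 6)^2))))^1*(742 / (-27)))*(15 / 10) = -742 / 9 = -82.44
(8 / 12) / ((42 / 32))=32 / 63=0.51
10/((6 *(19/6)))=10/19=0.53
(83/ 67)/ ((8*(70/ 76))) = 1577/ 9380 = 0.17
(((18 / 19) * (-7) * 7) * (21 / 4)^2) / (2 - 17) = 64827 / 760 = 85.30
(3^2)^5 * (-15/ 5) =-177147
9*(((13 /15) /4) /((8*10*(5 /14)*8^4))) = 273 /16384000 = 0.00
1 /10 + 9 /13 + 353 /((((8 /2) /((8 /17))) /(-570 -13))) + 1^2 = -53503779 /2210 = -24209.85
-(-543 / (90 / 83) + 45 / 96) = 240143 / 480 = 500.30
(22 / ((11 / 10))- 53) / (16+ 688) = -3 / 64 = -0.05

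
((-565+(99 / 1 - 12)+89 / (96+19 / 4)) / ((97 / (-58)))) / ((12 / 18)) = 16728186 / 39091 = 427.93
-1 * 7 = -7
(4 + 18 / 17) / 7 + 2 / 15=1528 / 1785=0.86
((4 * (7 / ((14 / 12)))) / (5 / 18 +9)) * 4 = 10.35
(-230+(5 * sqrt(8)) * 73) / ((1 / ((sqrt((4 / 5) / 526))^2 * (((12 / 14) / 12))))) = -46 / 1841+146 * sqrt(2) / 1841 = 0.09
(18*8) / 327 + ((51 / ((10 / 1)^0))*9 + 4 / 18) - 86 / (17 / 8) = 6990865 / 16677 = 419.19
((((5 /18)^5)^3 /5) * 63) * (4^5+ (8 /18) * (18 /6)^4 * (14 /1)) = 8160400390625 /93703341895520256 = 0.00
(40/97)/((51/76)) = 0.61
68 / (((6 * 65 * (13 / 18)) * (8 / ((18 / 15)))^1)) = 153 / 4225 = 0.04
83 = 83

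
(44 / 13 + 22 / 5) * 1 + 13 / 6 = 3881 / 390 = 9.95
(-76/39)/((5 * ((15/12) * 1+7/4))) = -76/585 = -0.13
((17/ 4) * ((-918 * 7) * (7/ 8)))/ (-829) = 382347/ 13264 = 28.83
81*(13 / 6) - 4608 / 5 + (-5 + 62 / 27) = -202177 / 270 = -748.80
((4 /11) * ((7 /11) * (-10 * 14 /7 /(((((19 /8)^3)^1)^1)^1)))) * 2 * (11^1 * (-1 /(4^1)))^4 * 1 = -271040 /6859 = -39.52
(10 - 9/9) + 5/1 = 14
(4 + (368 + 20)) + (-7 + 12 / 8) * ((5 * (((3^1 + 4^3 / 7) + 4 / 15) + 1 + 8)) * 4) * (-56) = 396824 / 3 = 132274.67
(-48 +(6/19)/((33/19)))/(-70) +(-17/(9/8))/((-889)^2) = 267233921/391208895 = 0.68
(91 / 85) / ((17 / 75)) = 1365 / 289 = 4.72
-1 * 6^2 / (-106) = 18 / 53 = 0.34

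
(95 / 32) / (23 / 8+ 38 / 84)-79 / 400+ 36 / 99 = 2603129 / 2459600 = 1.06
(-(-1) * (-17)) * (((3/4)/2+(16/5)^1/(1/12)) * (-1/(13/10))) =26367/52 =507.06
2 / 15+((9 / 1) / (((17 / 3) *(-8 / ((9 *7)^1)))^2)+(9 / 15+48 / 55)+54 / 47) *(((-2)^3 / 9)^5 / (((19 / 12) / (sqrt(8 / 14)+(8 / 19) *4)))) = -2295208242578 / 196604348985 - 145088884736 *sqrt(7) / 72433181205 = -16.97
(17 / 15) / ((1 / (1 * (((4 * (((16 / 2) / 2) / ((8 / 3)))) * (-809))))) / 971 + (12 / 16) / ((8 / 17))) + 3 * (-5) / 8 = -5595393097 / 4807498040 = -1.16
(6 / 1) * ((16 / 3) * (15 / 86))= 240 / 43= 5.58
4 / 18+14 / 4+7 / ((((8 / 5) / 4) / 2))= 697 / 18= 38.72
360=360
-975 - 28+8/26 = -13035/13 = -1002.69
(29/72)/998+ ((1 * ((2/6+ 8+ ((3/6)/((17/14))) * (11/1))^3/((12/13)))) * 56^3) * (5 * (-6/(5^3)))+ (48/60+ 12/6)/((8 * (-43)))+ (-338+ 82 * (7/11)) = -1216947666473643049933/12523687030800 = -97171676.64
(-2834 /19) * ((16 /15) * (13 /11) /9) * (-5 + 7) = -1178944 /28215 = -41.78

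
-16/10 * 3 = -24/5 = -4.80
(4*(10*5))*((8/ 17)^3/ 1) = 102400/ 4913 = 20.84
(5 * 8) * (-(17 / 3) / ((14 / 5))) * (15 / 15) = -1700 / 21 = -80.95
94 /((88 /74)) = 1739 /22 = 79.05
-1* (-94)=94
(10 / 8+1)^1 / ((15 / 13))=39 / 20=1.95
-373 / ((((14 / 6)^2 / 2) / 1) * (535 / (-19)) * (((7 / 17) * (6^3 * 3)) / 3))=120479 / 2202060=0.05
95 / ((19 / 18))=90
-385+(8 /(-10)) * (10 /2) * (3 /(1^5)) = -397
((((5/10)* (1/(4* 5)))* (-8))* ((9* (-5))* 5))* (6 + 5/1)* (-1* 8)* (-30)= 118800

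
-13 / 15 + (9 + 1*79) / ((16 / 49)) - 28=7219 / 30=240.63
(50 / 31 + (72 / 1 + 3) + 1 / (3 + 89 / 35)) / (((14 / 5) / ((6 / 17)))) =9.68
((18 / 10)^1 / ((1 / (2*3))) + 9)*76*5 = 7524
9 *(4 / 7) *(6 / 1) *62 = 13392 / 7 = 1913.14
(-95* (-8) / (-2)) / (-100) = 19 / 5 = 3.80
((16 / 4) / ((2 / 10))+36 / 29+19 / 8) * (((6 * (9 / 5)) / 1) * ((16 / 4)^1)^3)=2366928 / 145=16323.64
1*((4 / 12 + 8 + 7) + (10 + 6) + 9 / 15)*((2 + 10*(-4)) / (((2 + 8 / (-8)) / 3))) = -18202 / 5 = -3640.40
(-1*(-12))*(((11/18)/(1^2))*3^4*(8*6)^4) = 3153199104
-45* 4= -180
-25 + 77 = 52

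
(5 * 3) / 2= 15 / 2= 7.50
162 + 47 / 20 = 3287 / 20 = 164.35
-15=-15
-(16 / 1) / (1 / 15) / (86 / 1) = -120 / 43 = -2.79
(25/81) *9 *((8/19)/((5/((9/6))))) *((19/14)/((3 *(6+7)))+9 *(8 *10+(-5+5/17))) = 62902430/264537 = 237.78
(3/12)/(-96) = -1/384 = -0.00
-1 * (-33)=33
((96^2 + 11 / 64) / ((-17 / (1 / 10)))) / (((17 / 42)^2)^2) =-22942340127 / 11358856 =-2019.78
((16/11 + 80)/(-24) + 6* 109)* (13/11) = 279110/363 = 768.90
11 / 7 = 1.57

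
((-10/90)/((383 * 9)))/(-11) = 1/341253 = 0.00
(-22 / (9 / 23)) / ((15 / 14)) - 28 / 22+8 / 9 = -78494 / 1485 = -52.86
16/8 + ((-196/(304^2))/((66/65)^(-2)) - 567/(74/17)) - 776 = -816485421357/902933200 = -904.26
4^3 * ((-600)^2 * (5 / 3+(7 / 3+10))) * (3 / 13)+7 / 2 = 1935360091 / 26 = 74436926.58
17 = 17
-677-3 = -680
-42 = -42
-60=-60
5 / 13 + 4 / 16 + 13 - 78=-3347 / 52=-64.37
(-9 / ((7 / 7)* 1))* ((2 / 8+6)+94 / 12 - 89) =2697 / 4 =674.25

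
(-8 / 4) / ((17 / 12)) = -24 / 17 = -1.41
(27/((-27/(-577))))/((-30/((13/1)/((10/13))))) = -97513/300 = -325.04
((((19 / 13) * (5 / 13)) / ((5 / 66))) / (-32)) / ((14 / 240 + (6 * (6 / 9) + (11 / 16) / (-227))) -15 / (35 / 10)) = 14944545 / 14849861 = 1.01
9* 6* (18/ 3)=324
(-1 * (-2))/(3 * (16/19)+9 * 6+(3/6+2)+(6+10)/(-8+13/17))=9348/265553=0.04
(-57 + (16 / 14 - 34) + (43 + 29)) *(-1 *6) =750 / 7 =107.14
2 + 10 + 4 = 16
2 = 2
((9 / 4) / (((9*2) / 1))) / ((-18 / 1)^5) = -1 / 15116544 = -0.00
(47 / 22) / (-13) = -47 / 286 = -0.16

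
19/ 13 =1.46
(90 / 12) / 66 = 5 / 44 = 0.11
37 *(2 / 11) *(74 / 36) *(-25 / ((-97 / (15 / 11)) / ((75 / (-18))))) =-4278125 / 211266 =-20.25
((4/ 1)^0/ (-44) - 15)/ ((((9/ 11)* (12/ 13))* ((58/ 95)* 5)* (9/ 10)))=-816335/ 112752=-7.24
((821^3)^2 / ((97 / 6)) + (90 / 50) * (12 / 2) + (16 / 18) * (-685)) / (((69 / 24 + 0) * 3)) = 661473871229609104096 / 301185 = 2196237764927234.44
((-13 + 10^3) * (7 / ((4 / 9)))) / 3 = 20727 / 4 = 5181.75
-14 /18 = -7 /9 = -0.78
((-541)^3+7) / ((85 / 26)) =-242167692 / 5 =-48433538.40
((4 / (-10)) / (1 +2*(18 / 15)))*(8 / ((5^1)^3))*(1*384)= -6144 / 2125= -2.89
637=637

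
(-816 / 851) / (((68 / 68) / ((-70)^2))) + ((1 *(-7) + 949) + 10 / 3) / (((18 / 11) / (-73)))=-1076951354 / 22977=-46870.84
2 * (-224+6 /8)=-893 /2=-446.50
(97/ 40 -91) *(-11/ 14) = 38973/ 560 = 69.59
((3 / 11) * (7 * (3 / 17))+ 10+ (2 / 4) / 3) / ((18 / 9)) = 11785 / 2244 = 5.25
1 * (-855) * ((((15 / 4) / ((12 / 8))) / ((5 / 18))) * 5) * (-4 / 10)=15390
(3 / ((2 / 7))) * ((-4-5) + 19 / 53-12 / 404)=-974757 / 10706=-91.05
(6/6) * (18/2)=9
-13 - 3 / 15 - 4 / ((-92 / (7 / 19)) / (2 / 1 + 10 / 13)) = -13.16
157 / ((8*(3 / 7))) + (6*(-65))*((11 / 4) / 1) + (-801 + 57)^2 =552509.29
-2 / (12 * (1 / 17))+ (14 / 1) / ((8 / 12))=109 / 6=18.17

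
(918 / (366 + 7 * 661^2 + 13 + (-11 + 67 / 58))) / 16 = 783 / 41743844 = 0.00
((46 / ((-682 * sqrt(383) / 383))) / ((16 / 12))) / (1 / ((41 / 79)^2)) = -115989 * sqrt(383) / 8512724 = -0.27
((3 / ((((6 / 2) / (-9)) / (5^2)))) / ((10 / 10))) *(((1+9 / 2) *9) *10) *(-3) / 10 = 66825 / 2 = 33412.50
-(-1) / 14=1 / 14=0.07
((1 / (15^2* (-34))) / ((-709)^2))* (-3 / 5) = 0.00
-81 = -81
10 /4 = 5 /2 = 2.50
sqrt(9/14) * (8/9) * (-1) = -4 * sqrt(14)/21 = -0.71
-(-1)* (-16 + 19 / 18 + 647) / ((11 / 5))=56885 / 198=287.30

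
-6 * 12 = -72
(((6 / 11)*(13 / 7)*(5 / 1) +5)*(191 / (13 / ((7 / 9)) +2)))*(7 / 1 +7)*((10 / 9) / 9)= 20723500 / 116721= 177.55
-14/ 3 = -4.67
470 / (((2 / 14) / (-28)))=-92120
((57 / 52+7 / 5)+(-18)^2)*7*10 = 594223 / 26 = 22854.73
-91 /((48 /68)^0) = -91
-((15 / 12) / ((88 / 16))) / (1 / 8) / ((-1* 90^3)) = 1 / 400950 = 0.00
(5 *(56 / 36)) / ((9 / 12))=280 / 27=10.37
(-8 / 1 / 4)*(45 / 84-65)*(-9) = -16245 / 14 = -1160.36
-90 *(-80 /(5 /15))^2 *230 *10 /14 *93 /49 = -554428800000 /343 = -1616410495.63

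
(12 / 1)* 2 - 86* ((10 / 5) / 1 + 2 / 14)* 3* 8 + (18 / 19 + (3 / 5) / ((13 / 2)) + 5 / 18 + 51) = -676365041 / 155610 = -4346.54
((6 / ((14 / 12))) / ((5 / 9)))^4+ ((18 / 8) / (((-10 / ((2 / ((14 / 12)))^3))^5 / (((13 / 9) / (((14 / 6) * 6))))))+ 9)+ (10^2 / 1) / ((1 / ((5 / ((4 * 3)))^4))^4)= 7352.57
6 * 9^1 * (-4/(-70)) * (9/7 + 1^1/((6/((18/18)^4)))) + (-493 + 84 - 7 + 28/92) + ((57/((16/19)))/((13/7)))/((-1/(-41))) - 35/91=1269049807/1172080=1082.73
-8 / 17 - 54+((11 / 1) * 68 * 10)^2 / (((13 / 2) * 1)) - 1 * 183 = 1902261119 / 221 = 8607516.38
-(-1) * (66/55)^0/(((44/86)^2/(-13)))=-24037/484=-49.66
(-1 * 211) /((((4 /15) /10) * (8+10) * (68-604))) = 5275 /6432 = 0.82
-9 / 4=-2.25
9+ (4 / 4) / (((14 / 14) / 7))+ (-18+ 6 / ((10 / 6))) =8 / 5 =1.60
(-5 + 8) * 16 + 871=919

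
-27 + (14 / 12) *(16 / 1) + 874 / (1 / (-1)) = -2647 / 3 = -882.33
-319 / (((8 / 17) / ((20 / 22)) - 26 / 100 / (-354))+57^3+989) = -95987100 / 56022319781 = -0.00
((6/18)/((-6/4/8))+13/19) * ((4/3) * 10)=-7480/513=-14.58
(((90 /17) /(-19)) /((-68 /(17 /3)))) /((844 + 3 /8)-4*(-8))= 20 /754851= 0.00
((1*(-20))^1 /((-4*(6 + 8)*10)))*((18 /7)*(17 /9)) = 0.17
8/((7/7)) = 8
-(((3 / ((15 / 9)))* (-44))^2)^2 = -24591257856 / 625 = -39346012.57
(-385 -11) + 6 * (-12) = -468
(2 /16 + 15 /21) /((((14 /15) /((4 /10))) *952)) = 141 /373184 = 0.00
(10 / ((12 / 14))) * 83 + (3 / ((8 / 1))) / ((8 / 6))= 92987 / 96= 968.61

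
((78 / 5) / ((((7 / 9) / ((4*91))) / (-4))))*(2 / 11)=-292032 / 55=-5309.67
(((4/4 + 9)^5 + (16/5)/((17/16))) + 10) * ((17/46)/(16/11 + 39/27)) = 420804747/33005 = 12749.73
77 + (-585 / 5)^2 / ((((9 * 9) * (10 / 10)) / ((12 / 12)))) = 246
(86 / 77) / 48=43 / 1848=0.02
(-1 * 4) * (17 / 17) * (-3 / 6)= 2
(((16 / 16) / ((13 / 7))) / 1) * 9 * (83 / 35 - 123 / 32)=-14841 / 2080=-7.14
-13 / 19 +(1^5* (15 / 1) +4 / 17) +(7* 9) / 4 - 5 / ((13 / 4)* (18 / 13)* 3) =1044103 / 34884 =29.93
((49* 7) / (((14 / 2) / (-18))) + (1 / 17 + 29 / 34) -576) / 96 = -49541 / 3264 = -15.18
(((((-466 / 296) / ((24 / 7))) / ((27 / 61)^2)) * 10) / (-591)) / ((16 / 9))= 30344755 / 1360302336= 0.02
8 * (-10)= -80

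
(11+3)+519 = 533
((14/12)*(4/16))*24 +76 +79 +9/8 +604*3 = 15801/8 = 1975.12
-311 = -311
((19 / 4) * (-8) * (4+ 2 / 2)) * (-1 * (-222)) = -42180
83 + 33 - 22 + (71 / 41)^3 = 6836485 / 68921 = 99.19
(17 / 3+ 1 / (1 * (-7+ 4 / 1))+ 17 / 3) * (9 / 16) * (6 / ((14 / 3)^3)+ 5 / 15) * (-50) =-1332375 / 10976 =-121.39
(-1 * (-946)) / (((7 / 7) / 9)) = 8514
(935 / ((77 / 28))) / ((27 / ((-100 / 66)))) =-17000 / 891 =-19.08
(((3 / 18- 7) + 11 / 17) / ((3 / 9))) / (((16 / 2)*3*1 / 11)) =-6941 / 816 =-8.51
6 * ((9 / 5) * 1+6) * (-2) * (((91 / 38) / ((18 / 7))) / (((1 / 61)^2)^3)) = -426640220083441 / 95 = -4490949685088.85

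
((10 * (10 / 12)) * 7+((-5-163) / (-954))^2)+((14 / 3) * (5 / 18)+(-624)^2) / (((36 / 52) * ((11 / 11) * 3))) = 384029565908 / 2047761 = 187536.32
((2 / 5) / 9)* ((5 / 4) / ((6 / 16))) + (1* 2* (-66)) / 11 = -320 / 27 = -11.85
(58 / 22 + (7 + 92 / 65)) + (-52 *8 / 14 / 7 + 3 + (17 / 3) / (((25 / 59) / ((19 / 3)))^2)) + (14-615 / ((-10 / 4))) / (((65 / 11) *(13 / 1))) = 11634586108 / 9095625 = 1279.14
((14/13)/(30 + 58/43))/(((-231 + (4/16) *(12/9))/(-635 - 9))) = 145383/1515826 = 0.10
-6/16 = -3/8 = -0.38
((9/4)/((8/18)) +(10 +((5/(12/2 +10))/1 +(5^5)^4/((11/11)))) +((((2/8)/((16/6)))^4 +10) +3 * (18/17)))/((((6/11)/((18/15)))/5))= 18700000000005598493483/17825792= 1049041748047189.07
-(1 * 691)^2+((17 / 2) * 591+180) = -944555 / 2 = -472277.50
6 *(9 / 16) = 27 / 8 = 3.38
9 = 9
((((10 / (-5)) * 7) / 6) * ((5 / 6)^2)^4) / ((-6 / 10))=13671875 / 15116544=0.90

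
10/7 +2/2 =17/7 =2.43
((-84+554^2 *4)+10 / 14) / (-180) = -190957 / 28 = -6819.89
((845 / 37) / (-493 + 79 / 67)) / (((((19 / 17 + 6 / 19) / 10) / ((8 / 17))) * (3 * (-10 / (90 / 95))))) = 113230 / 23520863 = 0.00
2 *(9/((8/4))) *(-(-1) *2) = 18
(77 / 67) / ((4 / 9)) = 693 / 268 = 2.59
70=70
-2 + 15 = 13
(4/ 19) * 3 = 12/ 19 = 0.63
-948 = -948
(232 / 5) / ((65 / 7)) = 1624 / 325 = 5.00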